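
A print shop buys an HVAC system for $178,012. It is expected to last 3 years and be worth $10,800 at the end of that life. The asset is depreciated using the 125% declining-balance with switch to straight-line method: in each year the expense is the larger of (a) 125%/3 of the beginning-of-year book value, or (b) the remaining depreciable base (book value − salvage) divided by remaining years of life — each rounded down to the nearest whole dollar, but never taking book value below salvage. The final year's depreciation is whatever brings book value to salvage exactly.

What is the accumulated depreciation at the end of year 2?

Depreciable base = $178,012 − $10,800 = $167,212.
Year 1: DB = ⌊$178,012 × 125%/3⌋ = $74,171; SL = ⌊$167,212/3⌋ = $55,737 → take DB $74,171. Book value $103,841.
Year 2: DB = ⌊$103,841 × 125%/3⌋ = $43,267; SL = ⌊$93,041/2⌋ = $46,520 → take SL $46,520. Book value $57,321.
Accumulated through year 2 = $178,012 − $57,321 = $120,691.

$120,691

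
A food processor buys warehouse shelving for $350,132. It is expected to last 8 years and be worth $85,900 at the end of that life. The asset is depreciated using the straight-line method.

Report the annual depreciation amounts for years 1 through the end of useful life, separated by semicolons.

Depreciable base = $350,132 − $85,900 = $264,232.
Annual expense = $264,232 / 8 = $33,029.
End of year 1: book value $317,103.
End of year 2: book value $284,074.
End of year 3: book value $251,045.
End of year 4: book value $218,016.
End of year 5: book value $184,987.
End of year 6: book value $151,958.
End of year 7: book value $118,929.
End of year 8: book value $85,900.

$33,029; $33,029; $33,029; $33,029; $33,029; $33,029; $33,029; $33,029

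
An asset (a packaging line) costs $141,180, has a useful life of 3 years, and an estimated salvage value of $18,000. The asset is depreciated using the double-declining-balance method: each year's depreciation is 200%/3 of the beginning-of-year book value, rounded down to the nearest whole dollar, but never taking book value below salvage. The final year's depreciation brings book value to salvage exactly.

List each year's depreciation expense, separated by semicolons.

$94,120; $29,060; $0

Depreciable base = $141,180 − $18,000 = $123,180.
Year 1: ⌊$141,180 × 200%/3⌋ = $94,120. Book value $47,060.
Year 2: ⌊$47,060 × 200%/3⌋ = $31,373, capped at $29,060. Book value $18,000.
Year 3 (final): $18,000 − $18,000 = $0. Book value $18,000.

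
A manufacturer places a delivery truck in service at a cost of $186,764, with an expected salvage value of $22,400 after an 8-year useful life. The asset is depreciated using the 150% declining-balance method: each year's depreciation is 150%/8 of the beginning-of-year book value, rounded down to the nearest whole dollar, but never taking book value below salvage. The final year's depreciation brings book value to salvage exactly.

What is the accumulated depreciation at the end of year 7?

Depreciable base = $186,764 − $22,400 = $164,364.
Year 1: ⌊$186,764 × 150%/8⌋ = $35,018. Book value $151,746.
Year 2: ⌊$151,746 × 150%/8⌋ = $28,452. Book value $123,294.
Year 3: ⌊$123,294 × 150%/8⌋ = $23,117. Book value $100,177.
Year 4: ⌊$100,177 × 150%/8⌋ = $18,783. Book value $81,394.
Year 5: ⌊$81,394 × 150%/8⌋ = $15,261. Book value $66,133.
Year 6: ⌊$66,133 × 150%/8⌋ = $12,399. Book value $53,734.
Year 7: ⌊$53,734 × 150%/8⌋ = $10,075. Book value $43,659.
Accumulated through year 7 = $186,764 − $43,659 = $143,105.

$143,105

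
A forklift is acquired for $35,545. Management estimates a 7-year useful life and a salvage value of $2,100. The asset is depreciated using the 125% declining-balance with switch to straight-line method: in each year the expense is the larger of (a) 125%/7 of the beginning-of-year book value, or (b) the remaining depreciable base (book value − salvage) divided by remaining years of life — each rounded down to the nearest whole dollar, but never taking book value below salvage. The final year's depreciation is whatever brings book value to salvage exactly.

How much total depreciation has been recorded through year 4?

$20,314

Depreciable base = $35,545 − $2,100 = $33,445.
Year 1: DB = ⌊$35,545 × 125%/7⌋ = $6,347; SL = ⌊$33,445/7⌋ = $4,777 → take DB $6,347. Book value $29,198.
Year 2: DB = ⌊$29,198 × 125%/7⌋ = $5,213; SL = ⌊$27,098/6⌋ = $4,516 → take DB $5,213. Book value $23,985.
Year 3: DB = ⌊$23,985 × 125%/7⌋ = $4,283; SL = ⌊$21,885/5⌋ = $4,377 → take SL $4,377. Book value $19,608.
Year 4: DB = ⌊$19,608 × 125%/7⌋ = $3,501; SL = ⌊$17,508/4⌋ = $4,377 → take SL $4,377. Book value $15,231.
Accumulated through year 4 = $35,545 − $15,231 = $20,314.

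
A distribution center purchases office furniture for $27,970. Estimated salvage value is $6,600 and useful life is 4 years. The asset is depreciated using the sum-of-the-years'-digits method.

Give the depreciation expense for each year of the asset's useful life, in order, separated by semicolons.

$8,548; $6,411; $4,274; $2,137

Depreciable base = $27,970 − $6,600 = $21,370.
Sum of the years' digits = 4+3+2+1 = 10.
Year 1: $21,370 × 4/10 = $8,548. Book value $19,422.
Year 2: $21,370 × 3/10 = $6,411. Book value $13,011.
Year 3: $21,370 × 2/10 = $4,274. Book value $8,737.
Year 4: $21,370 × 1/10 = $2,137. Book value $6,600.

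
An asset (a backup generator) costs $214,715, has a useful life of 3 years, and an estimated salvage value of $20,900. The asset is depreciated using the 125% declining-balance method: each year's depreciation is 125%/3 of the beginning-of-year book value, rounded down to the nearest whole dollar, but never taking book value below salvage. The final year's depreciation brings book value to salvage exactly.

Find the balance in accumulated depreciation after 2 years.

$141,651

Depreciable base = $214,715 − $20,900 = $193,815.
Year 1: ⌊$214,715 × 125%/3⌋ = $89,464. Book value $125,251.
Year 2: ⌊$125,251 × 125%/3⌋ = $52,187. Book value $73,064.
Accumulated through year 2 = $214,715 − $73,064 = $141,651.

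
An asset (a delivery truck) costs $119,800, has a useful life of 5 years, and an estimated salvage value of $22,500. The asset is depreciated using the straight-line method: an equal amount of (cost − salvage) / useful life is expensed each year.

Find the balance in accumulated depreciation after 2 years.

$38,920

Depreciable base = $119,800 − $22,500 = $97,300.
Annual expense = $97,300 / 5 = $19,460.
End of year 1: book value $100,340.
End of year 2: book value $80,880.
Accumulated through year 2 = $119,800 − $80,880 = $38,920.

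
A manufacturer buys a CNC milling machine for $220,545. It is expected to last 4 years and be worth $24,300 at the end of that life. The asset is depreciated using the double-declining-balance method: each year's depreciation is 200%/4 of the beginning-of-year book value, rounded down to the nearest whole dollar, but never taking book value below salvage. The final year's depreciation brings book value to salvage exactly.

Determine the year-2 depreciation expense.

$55,136

Depreciable base = $220,545 − $24,300 = $196,245.
Year 1: ⌊$220,545 × 200%/4⌋ = $110,272. Book value $110,273.
Year 2: ⌊$110,273 × 200%/4⌋ = $55,136. Book value $55,137.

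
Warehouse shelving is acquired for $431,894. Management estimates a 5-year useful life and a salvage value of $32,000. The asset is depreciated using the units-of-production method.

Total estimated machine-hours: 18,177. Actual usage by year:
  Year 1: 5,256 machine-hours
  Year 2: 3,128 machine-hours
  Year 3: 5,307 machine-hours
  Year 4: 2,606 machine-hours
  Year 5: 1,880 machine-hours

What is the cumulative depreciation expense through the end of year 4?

Depreciable base = $431,894 − $32,000 = $399,894.
Rate = $399,894 / 18,177 machine-hours = $22 per machine-hour.
Year 1: 5,256 × $22 = $115,632. Book value $316,262.
Year 2: 3,128 × $22 = $68,816. Book value $247,446.
Year 3: 5,307 × $22 = $116,754. Book value $130,692.
Year 4: 2,606 × $22 = $57,332. Book value $73,360.
Accumulated through year 4 = $431,894 − $73,360 = $358,534.

$358,534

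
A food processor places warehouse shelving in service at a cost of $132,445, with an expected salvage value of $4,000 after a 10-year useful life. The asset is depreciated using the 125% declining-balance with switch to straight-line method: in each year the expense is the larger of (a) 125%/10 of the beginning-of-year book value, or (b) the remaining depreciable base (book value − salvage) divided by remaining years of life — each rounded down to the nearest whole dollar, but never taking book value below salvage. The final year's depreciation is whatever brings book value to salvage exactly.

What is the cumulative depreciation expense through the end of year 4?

Depreciable base = $132,445 − $4,000 = $128,445.
Year 1: DB = ⌊$132,445 × 125%/10⌋ = $16,555; SL = ⌊$128,445/10⌋ = $12,844 → take DB $16,555. Book value $115,890.
Year 2: DB = ⌊$115,890 × 125%/10⌋ = $14,486; SL = ⌊$111,890/9⌋ = $12,432 → take DB $14,486. Book value $101,404.
Year 3: DB = ⌊$101,404 × 125%/10⌋ = $12,675; SL = ⌊$97,404/8⌋ = $12,175 → take DB $12,675. Book value $88,729.
Year 4: DB = ⌊$88,729 × 125%/10⌋ = $11,091; SL = ⌊$84,729/7⌋ = $12,104 → take SL $12,104. Book value $76,625.
Accumulated through year 4 = $132,445 − $76,625 = $55,820.

$55,820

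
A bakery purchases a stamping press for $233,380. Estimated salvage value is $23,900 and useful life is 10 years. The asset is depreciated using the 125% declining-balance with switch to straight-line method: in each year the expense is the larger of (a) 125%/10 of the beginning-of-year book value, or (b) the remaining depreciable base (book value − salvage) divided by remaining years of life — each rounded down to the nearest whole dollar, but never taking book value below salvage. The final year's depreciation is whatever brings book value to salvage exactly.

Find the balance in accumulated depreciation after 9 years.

Depreciable base = $233,380 − $23,900 = $209,480.
Year 1: DB = ⌊$233,380 × 125%/10⌋ = $29,172; SL = ⌊$209,480/10⌋ = $20,948 → take DB $29,172. Book value $204,208.
Year 2: DB = ⌊$204,208 × 125%/10⌋ = $25,526; SL = ⌊$180,308/9⌋ = $20,034 → take DB $25,526. Book value $178,682.
Year 3: DB = ⌊$178,682 × 125%/10⌋ = $22,335; SL = ⌊$154,782/8⌋ = $19,347 → take DB $22,335. Book value $156,347.
Year 4: DB = ⌊$156,347 × 125%/10⌋ = $19,543; SL = ⌊$132,447/7⌋ = $18,921 → take DB $19,543. Book value $136,804.
Year 5: DB = ⌊$136,804 × 125%/10⌋ = $17,100; SL = ⌊$112,904/6⌋ = $18,817 → take SL $18,817. Book value $117,987.
Year 6: DB = ⌊$117,987 × 125%/10⌋ = $14,748; SL = ⌊$94,087/5⌋ = $18,817 → take SL $18,817. Book value $99,170.
Year 7: DB = ⌊$99,170 × 125%/10⌋ = $12,396; SL = ⌊$75,270/4⌋ = $18,817 → take SL $18,817. Book value $80,353.
Year 8: DB = ⌊$80,353 × 125%/10⌋ = $10,044; SL = ⌊$56,453/3⌋ = $18,817 → take SL $18,817. Book value $61,536.
Year 9: DB = ⌊$61,536 × 125%/10⌋ = $7,692; SL = ⌊$37,636/2⌋ = $18,818 → take SL $18,818. Book value $42,718.
Accumulated through year 9 = $233,380 − $42,718 = $190,662.

$190,662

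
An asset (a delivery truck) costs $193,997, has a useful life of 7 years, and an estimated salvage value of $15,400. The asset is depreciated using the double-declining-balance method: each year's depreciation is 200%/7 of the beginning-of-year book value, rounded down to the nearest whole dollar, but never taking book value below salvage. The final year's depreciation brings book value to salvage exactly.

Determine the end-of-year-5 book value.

$36,072

Depreciable base = $193,997 − $15,400 = $178,597.
Year 1: ⌊$193,997 × 200%/7⌋ = $55,427. Book value $138,570.
Year 2: ⌊$138,570 × 200%/7⌋ = $39,591. Book value $98,979.
Year 3: ⌊$98,979 × 200%/7⌋ = $28,279. Book value $70,700.
Year 4: ⌊$70,700 × 200%/7⌋ = $20,200. Book value $50,500.
Year 5: ⌊$50,500 × 200%/7⌋ = $14,428. Book value $36,072.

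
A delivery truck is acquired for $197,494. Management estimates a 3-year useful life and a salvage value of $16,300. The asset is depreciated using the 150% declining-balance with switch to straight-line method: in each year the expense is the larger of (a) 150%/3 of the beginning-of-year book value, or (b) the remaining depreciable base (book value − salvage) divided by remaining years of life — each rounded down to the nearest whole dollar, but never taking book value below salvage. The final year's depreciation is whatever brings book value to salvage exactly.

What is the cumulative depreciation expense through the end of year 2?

$148,120

Depreciable base = $197,494 − $16,300 = $181,194.
Year 1: DB = ⌊$197,494 × 150%/3⌋ = $98,747; SL = ⌊$181,194/3⌋ = $60,398 → take DB $98,747. Book value $98,747.
Year 2: DB = ⌊$98,747 × 150%/3⌋ = $49,373; SL = ⌊$82,447/2⌋ = $41,223 → take DB $49,373. Book value $49,374.
Accumulated through year 2 = $197,494 − $49,374 = $148,120.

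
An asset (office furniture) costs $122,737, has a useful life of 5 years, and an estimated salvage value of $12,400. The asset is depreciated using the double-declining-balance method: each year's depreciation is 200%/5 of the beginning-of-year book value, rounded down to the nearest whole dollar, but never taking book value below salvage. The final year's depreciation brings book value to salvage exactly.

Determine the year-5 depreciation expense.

$3,508

Depreciable base = $122,737 − $12,400 = $110,337.
Year 1: ⌊$122,737 × 200%/5⌋ = $49,094. Book value $73,643.
Year 2: ⌊$73,643 × 200%/5⌋ = $29,457. Book value $44,186.
Year 3: ⌊$44,186 × 200%/5⌋ = $17,674. Book value $26,512.
Year 4: ⌊$26,512 × 200%/5⌋ = $10,604. Book value $15,908.
Year 5 (final): $15,908 − $12,400 = $3,508. Book value $12,400.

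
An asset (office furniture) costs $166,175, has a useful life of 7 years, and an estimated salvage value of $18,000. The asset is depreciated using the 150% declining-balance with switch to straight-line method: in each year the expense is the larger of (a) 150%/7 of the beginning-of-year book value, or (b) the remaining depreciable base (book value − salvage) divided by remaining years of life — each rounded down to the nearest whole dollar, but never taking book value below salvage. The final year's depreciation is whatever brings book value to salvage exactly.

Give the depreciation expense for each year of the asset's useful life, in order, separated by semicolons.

$35,608; $27,978; $21,983; $17,272; $15,111; $15,111; $15,112

Depreciable base = $166,175 − $18,000 = $148,175.
Year 1: DB = ⌊$166,175 × 150%/7⌋ = $35,608; SL = ⌊$148,175/7⌋ = $21,167 → take DB $35,608. Book value $130,567.
Year 2: DB = ⌊$130,567 × 150%/7⌋ = $27,978; SL = ⌊$112,567/6⌋ = $18,761 → take DB $27,978. Book value $102,589.
Year 3: DB = ⌊$102,589 × 150%/7⌋ = $21,983; SL = ⌊$84,589/5⌋ = $16,917 → take DB $21,983. Book value $80,606.
Year 4: DB = ⌊$80,606 × 150%/7⌋ = $17,272; SL = ⌊$62,606/4⌋ = $15,651 → take DB $17,272. Book value $63,334.
Year 5: DB = ⌊$63,334 × 150%/7⌋ = $13,571; SL = ⌊$45,334/3⌋ = $15,111 → take SL $15,111. Book value $48,223.
Year 6: DB = ⌊$48,223 × 150%/7⌋ = $10,333; SL = ⌊$30,223/2⌋ = $15,111 → take SL $15,111. Book value $33,112.
Year 7 (final): $33,112 − $18,000 = $15,112. Book value $18,000.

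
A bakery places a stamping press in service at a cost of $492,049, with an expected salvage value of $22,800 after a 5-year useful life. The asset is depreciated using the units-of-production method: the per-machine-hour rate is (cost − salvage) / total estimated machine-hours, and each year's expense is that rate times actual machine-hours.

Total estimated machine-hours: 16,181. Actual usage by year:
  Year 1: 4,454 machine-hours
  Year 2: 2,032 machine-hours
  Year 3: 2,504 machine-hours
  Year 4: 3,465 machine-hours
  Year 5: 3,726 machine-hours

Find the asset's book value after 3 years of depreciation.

Depreciable base = $492,049 − $22,800 = $469,249.
Rate = $469,249 / 16,181 machine-hours = $29 per machine-hour.
Year 1: 4,454 × $29 = $129,166. Book value $362,883.
Year 2: 2,032 × $29 = $58,928. Book value $303,955.
Year 3: 2,504 × $29 = $72,616. Book value $231,339.

$231,339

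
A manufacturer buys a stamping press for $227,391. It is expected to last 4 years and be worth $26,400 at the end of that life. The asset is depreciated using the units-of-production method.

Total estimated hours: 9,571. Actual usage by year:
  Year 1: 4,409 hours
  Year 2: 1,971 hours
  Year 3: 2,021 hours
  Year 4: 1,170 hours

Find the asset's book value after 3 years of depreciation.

$50,970

Depreciable base = $227,391 − $26,400 = $200,991.
Rate = $200,991 / 9,571 hours = $21 per hour.
Year 1: 4,409 × $21 = $92,589. Book value $134,802.
Year 2: 1,971 × $21 = $41,391. Book value $93,411.
Year 3: 2,021 × $21 = $42,441. Book value $50,970.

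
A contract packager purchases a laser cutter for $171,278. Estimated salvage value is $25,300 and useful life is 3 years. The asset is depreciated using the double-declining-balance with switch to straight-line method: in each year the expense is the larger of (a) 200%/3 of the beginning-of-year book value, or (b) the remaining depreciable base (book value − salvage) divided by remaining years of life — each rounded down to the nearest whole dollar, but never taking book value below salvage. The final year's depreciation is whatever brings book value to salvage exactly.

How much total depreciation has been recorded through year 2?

$145,978

Depreciable base = $171,278 − $25,300 = $145,978.
Year 1: DB = ⌊$171,278 × 200%/3⌋ = $114,185; SL = ⌊$145,978/3⌋ = $48,659 → take DB $114,185. Book value $57,093.
Year 2: DB = ⌊$57,093 × 200%/3⌋ = $38,062; SL = ⌊$31,793/2⌋ = $15,896 → take DB $38,062, capped at $31,793. Book value $25,300.
Accumulated through year 2 = $171,278 − $25,300 = $145,978.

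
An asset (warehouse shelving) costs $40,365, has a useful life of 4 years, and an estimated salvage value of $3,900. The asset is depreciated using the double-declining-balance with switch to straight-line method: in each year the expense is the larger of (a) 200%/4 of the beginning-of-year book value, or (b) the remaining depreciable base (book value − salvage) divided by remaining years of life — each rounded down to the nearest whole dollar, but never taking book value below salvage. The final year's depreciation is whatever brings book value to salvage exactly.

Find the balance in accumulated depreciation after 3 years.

Depreciable base = $40,365 − $3,900 = $36,465.
Year 1: DB = ⌊$40,365 × 200%/4⌋ = $20,182; SL = ⌊$36,465/4⌋ = $9,116 → take DB $20,182. Book value $20,183.
Year 2: DB = ⌊$20,183 × 200%/4⌋ = $10,091; SL = ⌊$16,283/3⌋ = $5,427 → take DB $10,091. Book value $10,092.
Year 3: DB = ⌊$10,092 × 200%/4⌋ = $5,046; SL = ⌊$6,192/2⌋ = $3,096 → take DB $5,046. Book value $5,046.
Accumulated through year 3 = $40,365 − $5,046 = $35,319.

$35,319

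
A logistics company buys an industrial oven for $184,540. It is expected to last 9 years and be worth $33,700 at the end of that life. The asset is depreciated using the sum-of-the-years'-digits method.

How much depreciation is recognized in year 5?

Depreciable base = $184,540 − $33,700 = $150,840.
Sum of the years' digits = 9+8+7+6+5+4+3+2+1 = 45.
Year 1: $150,840 × 9/45 = $30,168. Book value $154,372.
Year 2: $150,840 × 8/45 = $26,816. Book value $127,556.
Year 3: $150,840 × 7/45 = $23,464. Book value $104,092.
Year 4: $150,840 × 6/45 = $20,112. Book value $83,980.
Year 5: $150,840 × 5/45 = $16,760. Book value $67,220.

$16,760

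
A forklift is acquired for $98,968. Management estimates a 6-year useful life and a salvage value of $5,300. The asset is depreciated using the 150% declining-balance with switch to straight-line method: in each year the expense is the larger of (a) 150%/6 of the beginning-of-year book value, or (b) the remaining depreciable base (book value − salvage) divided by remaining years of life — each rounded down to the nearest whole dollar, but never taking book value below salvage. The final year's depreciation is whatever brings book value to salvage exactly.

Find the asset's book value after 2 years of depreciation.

Depreciable base = $98,968 − $5,300 = $93,668.
Year 1: DB = ⌊$98,968 × 150%/6⌋ = $24,742; SL = ⌊$93,668/6⌋ = $15,611 → take DB $24,742. Book value $74,226.
Year 2: DB = ⌊$74,226 × 150%/6⌋ = $18,556; SL = ⌊$68,926/5⌋ = $13,785 → take DB $18,556. Book value $55,670.

$55,670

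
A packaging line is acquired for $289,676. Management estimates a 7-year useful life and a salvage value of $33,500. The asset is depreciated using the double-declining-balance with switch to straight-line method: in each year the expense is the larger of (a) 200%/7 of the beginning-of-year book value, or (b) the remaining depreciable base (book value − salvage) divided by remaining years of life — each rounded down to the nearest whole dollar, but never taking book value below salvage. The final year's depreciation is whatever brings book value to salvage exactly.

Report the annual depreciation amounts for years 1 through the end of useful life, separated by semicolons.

Depreciable base = $289,676 − $33,500 = $256,176.
Year 1: DB = ⌊$289,676 × 200%/7⌋ = $82,764; SL = ⌊$256,176/7⌋ = $36,596 → take DB $82,764. Book value $206,912.
Year 2: DB = ⌊$206,912 × 200%/7⌋ = $59,117; SL = ⌊$173,412/6⌋ = $28,902 → take DB $59,117. Book value $147,795.
Year 3: DB = ⌊$147,795 × 200%/7⌋ = $42,227; SL = ⌊$114,295/5⌋ = $22,859 → take DB $42,227. Book value $105,568.
Year 4: DB = ⌊$105,568 × 200%/7⌋ = $30,162; SL = ⌊$72,068/4⌋ = $18,017 → take DB $30,162. Book value $75,406.
Year 5: DB = ⌊$75,406 × 200%/7⌋ = $21,544; SL = ⌊$41,906/3⌋ = $13,968 → take DB $21,544. Book value $53,862.
Year 6: DB = ⌊$53,862 × 200%/7⌋ = $15,389; SL = ⌊$20,362/2⌋ = $10,181 → take DB $15,389. Book value $38,473.
Year 7 (final): $38,473 − $33,500 = $4,973. Book value $33,500.

$82,764; $59,117; $42,227; $30,162; $21,544; $15,389; $4,973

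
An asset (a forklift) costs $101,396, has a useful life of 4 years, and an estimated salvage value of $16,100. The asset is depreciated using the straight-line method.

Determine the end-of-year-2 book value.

Depreciable base = $101,396 − $16,100 = $85,296.
Annual expense = $85,296 / 4 = $21,324.
End of year 1: book value $80,072.
End of year 2: book value $58,748.

$58,748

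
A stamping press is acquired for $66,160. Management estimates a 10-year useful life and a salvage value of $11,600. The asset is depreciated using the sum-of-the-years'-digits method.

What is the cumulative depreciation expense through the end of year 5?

$39,680

Depreciable base = $66,160 − $11,600 = $54,560.
Sum of the years' digits = 10+9+8+7+6+5+4+3+2+1 = 55.
Year 1: $54,560 × 10/55 = $9,920. Book value $56,240.
Year 2: $54,560 × 9/55 = $8,928. Book value $47,312.
Year 3: $54,560 × 8/55 = $7,936. Book value $39,376.
Year 4: $54,560 × 7/55 = $6,944. Book value $32,432.
Year 5: $54,560 × 6/55 = $5,952. Book value $26,480.
Accumulated through year 5 = $66,160 − $26,480 = $39,680.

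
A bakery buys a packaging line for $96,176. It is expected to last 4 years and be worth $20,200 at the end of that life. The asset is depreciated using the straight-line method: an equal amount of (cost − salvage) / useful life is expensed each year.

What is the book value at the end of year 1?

$77,182

Depreciable base = $96,176 − $20,200 = $75,976.
Annual expense = $75,976 / 4 = $18,994.
End of year 1: book value $77,182.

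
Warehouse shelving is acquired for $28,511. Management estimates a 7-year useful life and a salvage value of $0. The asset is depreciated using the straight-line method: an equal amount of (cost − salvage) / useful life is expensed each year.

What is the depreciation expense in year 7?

Depreciable base = $28,511 − $0 = $28,511.
Annual expense = $28,511 / 7 = $4,073.

$4,073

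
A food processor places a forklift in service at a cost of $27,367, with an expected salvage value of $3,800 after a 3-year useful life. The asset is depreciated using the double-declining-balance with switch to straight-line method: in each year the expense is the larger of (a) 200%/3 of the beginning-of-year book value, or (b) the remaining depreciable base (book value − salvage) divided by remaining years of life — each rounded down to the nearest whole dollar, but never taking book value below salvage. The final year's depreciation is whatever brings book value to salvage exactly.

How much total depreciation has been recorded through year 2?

$23,567

Depreciable base = $27,367 − $3,800 = $23,567.
Year 1: DB = ⌊$27,367 × 200%/3⌋ = $18,244; SL = ⌊$23,567/3⌋ = $7,855 → take DB $18,244. Book value $9,123.
Year 2: DB = ⌊$9,123 × 200%/3⌋ = $6,082; SL = ⌊$5,323/2⌋ = $2,661 → take DB $6,082, capped at $5,323. Book value $3,800.
Accumulated through year 2 = $27,367 − $3,800 = $23,567.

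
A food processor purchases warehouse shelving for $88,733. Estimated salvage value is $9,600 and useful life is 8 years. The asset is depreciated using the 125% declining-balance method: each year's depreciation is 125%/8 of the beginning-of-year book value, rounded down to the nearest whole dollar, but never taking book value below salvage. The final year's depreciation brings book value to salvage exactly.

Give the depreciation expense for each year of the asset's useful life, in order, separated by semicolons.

Depreciable base = $88,733 − $9,600 = $79,133.
Year 1: ⌊$88,733 × 125%/8⌋ = $13,864. Book value $74,869.
Year 2: ⌊$74,869 × 125%/8⌋ = $11,698. Book value $63,171.
Year 3: ⌊$63,171 × 125%/8⌋ = $9,870. Book value $53,301.
Year 4: ⌊$53,301 × 125%/8⌋ = $8,328. Book value $44,973.
Year 5: ⌊$44,973 × 125%/8⌋ = $7,027. Book value $37,946.
Year 6: ⌊$37,946 × 125%/8⌋ = $5,929. Book value $32,017.
Year 7: ⌊$32,017 × 125%/8⌋ = $5,002. Book value $27,015.
Year 8 (final): $27,015 − $9,600 = $17,415. Book value $9,600.

$13,864; $11,698; $9,870; $8,328; $7,027; $5,929; $5,002; $17,415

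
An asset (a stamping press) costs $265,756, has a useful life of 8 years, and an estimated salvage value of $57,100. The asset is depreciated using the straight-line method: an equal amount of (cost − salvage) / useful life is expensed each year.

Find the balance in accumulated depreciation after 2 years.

Depreciable base = $265,756 − $57,100 = $208,656.
Annual expense = $208,656 / 8 = $26,082.
End of year 1: book value $239,674.
End of year 2: book value $213,592.
Accumulated through year 2 = $265,756 − $213,592 = $52,164.

$52,164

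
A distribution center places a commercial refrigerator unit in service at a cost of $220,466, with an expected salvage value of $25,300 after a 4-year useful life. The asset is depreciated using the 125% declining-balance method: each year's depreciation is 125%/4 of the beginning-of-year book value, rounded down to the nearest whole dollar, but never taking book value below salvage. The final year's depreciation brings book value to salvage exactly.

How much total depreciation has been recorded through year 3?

Depreciable base = $220,466 − $25,300 = $195,166.
Year 1: ⌊$220,466 × 125%/4⌋ = $68,895. Book value $151,571.
Year 2: ⌊$151,571 × 125%/4⌋ = $47,365. Book value $104,206.
Year 3: ⌊$104,206 × 125%/4⌋ = $32,564. Book value $71,642.
Accumulated through year 3 = $220,466 − $71,642 = $148,824.

$148,824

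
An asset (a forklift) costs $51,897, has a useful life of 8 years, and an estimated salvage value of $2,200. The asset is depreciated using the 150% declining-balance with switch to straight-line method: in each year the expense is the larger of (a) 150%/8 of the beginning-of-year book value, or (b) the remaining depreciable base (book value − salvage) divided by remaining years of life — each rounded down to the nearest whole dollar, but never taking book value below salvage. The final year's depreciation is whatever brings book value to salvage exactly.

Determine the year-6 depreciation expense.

Depreciable base = $51,897 − $2,200 = $49,697.
Year 1: DB = ⌊$51,897 × 150%/8⌋ = $9,730; SL = ⌊$49,697/8⌋ = $6,212 → take DB $9,730. Book value $42,167.
Year 2: DB = ⌊$42,167 × 150%/8⌋ = $7,906; SL = ⌊$39,967/7⌋ = $5,709 → take DB $7,906. Book value $34,261.
Year 3: DB = ⌊$34,261 × 150%/8⌋ = $6,423; SL = ⌊$32,061/6⌋ = $5,343 → take DB $6,423. Book value $27,838.
Year 4: DB = ⌊$27,838 × 150%/8⌋ = $5,219; SL = ⌊$25,638/5⌋ = $5,127 → take DB $5,219. Book value $22,619.
Year 5: DB = ⌊$22,619 × 150%/8⌋ = $4,241; SL = ⌊$20,419/4⌋ = $5,104 → take SL $5,104. Book value $17,515.
Year 6: DB = ⌊$17,515 × 150%/8⌋ = $3,284; SL = ⌊$15,315/3⌋ = $5,105 → take SL $5,105. Book value $12,410.

$5,105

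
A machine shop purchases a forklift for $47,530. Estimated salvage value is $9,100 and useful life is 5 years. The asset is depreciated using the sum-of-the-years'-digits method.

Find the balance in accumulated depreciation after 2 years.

Depreciable base = $47,530 − $9,100 = $38,430.
Sum of the years' digits = 5+4+3+2+1 = 15.
Year 1: $38,430 × 5/15 = $12,810. Book value $34,720.
Year 2: $38,430 × 4/15 = $10,248. Book value $24,472.
Accumulated through year 2 = $47,530 − $24,472 = $23,058.

$23,058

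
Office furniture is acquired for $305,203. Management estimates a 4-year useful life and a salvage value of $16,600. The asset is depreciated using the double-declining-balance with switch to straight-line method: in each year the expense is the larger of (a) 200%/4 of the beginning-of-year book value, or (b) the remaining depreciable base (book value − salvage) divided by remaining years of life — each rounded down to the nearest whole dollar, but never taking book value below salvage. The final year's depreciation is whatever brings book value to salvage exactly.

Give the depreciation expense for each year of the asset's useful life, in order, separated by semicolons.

$152,601; $76,301; $38,150; $21,551

Depreciable base = $305,203 − $16,600 = $288,603.
Year 1: DB = ⌊$305,203 × 200%/4⌋ = $152,601; SL = ⌊$288,603/4⌋ = $72,150 → take DB $152,601. Book value $152,602.
Year 2: DB = ⌊$152,602 × 200%/4⌋ = $76,301; SL = ⌊$136,002/3⌋ = $45,334 → take DB $76,301. Book value $76,301.
Year 3: DB = ⌊$76,301 × 200%/4⌋ = $38,150; SL = ⌊$59,701/2⌋ = $29,850 → take DB $38,150. Book value $38,151.
Year 4 (final): $38,151 − $16,600 = $21,551. Book value $16,600.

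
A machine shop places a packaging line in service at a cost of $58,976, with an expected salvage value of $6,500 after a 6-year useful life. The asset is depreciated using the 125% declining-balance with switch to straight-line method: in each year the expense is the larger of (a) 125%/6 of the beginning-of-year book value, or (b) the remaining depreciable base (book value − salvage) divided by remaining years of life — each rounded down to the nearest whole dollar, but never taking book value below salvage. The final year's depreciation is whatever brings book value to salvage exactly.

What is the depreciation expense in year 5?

$7,588

Depreciable base = $58,976 − $6,500 = $52,476.
Year 1: DB = ⌊$58,976 × 125%/6⌋ = $12,286; SL = ⌊$52,476/6⌋ = $8,746 → take DB $12,286. Book value $46,690.
Year 2: DB = ⌊$46,690 × 125%/6⌋ = $9,727; SL = ⌊$40,190/5⌋ = $8,038 → take DB $9,727. Book value $36,963.
Year 3: DB = ⌊$36,963 × 125%/6⌋ = $7,700; SL = ⌊$30,463/4⌋ = $7,615 → take DB $7,700. Book value $29,263.
Year 4: DB = ⌊$29,263 × 125%/6⌋ = $6,096; SL = ⌊$22,763/3⌋ = $7,587 → take SL $7,587. Book value $21,676.
Year 5: DB = ⌊$21,676 × 125%/6⌋ = $4,515; SL = ⌊$15,176/2⌋ = $7,588 → take SL $7,588. Book value $14,088.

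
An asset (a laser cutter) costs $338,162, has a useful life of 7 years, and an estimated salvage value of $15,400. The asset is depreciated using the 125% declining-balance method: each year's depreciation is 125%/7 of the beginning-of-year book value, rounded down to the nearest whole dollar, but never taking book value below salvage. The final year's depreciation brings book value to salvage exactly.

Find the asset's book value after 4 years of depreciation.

Depreciable base = $338,162 − $15,400 = $322,762.
Year 1: ⌊$338,162 × 125%/7⌋ = $60,386. Book value $277,776.
Year 2: ⌊$277,776 × 125%/7⌋ = $49,602. Book value $228,174.
Year 3: ⌊$228,174 × 125%/7⌋ = $40,745. Book value $187,429.
Year 4: ⌊$187,429 × 125%/7⌋ = $33,469. Book value $153,960.

$153,960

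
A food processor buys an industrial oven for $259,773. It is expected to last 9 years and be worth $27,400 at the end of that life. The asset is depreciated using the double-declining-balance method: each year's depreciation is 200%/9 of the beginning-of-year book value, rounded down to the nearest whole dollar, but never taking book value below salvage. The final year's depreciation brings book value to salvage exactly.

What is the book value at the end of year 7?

Depreciable base = $259,773 − $27,400 = $232,373.
Year 1: ⌊$259,773 × 200%/9⌋ = $57,727. Book value $202,046.
Year 2: ⌊$202,046 × 200%/9⌋ = $44,899. Book value $157,147.
Year 3: ⌊$157,147 × 200%/9⌋ = $34,921. Book value $122,226.
Year 4: ⌊$122,226 × 200%/9⌋ = $27,161. Book value $95,065.
Year 5: ⌊$95,065 × 200%/9⌋ = $21,125. Book value $73,940.
Year 6: ⌊$73,940 × 200%/9⌋ = $16,431. Book value $57,509.
Year 7: ⌊$57,509 × 200%/9⌋ = $12,779. Book value $44,730.

$44,730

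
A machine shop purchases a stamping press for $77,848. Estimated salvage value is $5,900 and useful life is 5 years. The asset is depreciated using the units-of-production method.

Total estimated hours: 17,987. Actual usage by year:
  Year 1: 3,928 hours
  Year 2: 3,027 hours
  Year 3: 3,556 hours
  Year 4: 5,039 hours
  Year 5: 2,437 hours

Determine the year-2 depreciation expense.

$12,108

Depreciable base = $77,848 − $5,900 = $71,948.
Rate = $71,948 / 17,987 hours = $4 per hour.
Year 1: 3,928 × $4 = $15,712. Book value $62,136.
Year 2: 3,027 × $4 = $12,108. Book value $50,028.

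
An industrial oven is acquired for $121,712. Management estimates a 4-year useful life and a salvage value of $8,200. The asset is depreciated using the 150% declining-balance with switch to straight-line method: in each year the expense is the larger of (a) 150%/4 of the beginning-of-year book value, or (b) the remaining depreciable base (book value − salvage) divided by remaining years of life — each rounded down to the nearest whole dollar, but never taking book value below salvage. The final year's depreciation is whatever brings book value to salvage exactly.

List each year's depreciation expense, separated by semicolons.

Depreciable base = $121,712 − $8,200 = $113,512.
Year 1: DB = ⌊$121,712 × 150%/4⌋ = $45,642; SL = ⌊$113,512/4⌋ = $28,378 → take DB $45,642. Book value $76,070.
Year 2: DB = ⌊$76,070 × 150%/4⌋ = $28,526; SL = ⌊$67,870/3⌋ = $22,623 → take DB $28,526. Book value $47,544.
Year 3: DB = ⌊$47,544 × 150%/4⌋ = $17,829; SL = ⌊$39,344/2⌋ = $19,672 → take SL $19,672. Book value $27,872.
Year 4 (final): $27,872 − $8,200 = $19,672. Book value $8,200.

$45,642; $28,526; $19,672; $19,672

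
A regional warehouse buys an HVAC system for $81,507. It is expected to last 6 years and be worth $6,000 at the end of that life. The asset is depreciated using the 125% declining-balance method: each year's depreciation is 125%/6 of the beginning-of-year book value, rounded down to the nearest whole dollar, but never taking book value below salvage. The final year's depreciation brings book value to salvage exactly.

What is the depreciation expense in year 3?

Depreciable base = $81,507 − $6,000 = $75,507.
Year 1: ⌊$81,507 × 125%/6⌋ = $16,980. Book value $64,527.
Year 2: ⌊$64,527 × 125%/6⌋ = $13,443. Book value $51,084.
Year 3: ⌊$51,084 × 125%/6⌋ = $10,642. Book value $40,442.

$10,642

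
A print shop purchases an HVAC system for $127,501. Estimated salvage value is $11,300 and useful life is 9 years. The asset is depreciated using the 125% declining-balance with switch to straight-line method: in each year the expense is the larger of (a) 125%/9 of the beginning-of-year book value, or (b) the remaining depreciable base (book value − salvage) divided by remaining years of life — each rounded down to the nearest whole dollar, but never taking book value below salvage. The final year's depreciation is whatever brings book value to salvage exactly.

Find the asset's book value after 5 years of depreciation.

$58,043

Depreciable base = $127,501 − $11,300 = $116,201.
Year 1: DB = ⌊$127,501 × 125%/9⌋ = $17,708; SL = ⌊$116,201/9⌋ = $12,911 → take DB $17,708. Book value $109,793.
Year 2: DB = ⌊$109,793 × 125%/9⌋ = $15,249; SL = ⌊$98,493/8⌋ = $12,311 → take DB $15,249. Book value $94,544.
Year 3: DB = ⌊$94,544 × 125%/9⌋ = $13,131; SL = ⌊$83,244/7⌋ = $11,892 → take DB $13,131. Book value $81,413.
Year 4: DB = ⌊$81,413 × 125%/9⌋ = $11,307; SL = ⌊$70,113/6⌋ = $11,685 → take SL $11,685. Book value $69,728.
Year 5: DB = ⌊$69,728 × 125%/9⌋ = $9,684; SL = ⌊$58,428/5⌋ = $11,685 → take SL $11,685. Book value $58,043.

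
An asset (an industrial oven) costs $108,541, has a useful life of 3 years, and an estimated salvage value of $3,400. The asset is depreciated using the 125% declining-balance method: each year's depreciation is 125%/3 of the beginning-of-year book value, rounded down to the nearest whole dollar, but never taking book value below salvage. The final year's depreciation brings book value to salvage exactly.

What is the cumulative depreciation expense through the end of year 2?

Depreciable base = $108,541 − $3,400 = $105,141.
Year 1: ⌊$108,541 × 125%/3⌋ = $45,225. Book value $63,316.
Year 2: ⌊$63,316 × 125%/3⌋ = $26,381. Book value $36,935.
Accumulated through year 2 = $108,541 − $36,935 = $71,606.

$71,606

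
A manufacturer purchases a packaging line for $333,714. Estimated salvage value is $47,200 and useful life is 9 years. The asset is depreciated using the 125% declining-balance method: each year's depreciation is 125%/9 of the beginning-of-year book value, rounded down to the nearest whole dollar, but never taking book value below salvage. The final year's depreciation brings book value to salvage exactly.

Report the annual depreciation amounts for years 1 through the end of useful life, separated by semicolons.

Depreciable base = $333,714 − $47,200 = $286,514.
Year 1: ⌊$333,714 × 125%/9⌋ = $46,349. Book value $287,365.
Year 2: ⌊$287,365 × 125%/9⌋ = $39,911. Book value $247,454.
Year 3: ⌊$247,454 × 125%/9⌋ = $34,368. Book value $213,086.
Year 4: ⌊$213,086 × 125%/9⌋ = $29,595. Book value $183,491.
Year 5: ⌊$183,491 × 125%/9⌋ = $25,484. Book value $158,007.
Year 6: ⌊$158,007 × 125%/9⌋ = $21,945. Book value $136,062.
Year 7: ⌊$136,062 × 125%/9⌋ = $18,897. Book value $117,165.
Year 8: ⌊$117,165 × 125%/9⌋ = $16,272. Book value $100,893.
Year 9 (final): $100,893 − $47,200 = $53,693. Book value $47,200.

$46,349; $39,911; $34,368; $29,595; $25,484; $21,945; $18,897; $16,272; $53,693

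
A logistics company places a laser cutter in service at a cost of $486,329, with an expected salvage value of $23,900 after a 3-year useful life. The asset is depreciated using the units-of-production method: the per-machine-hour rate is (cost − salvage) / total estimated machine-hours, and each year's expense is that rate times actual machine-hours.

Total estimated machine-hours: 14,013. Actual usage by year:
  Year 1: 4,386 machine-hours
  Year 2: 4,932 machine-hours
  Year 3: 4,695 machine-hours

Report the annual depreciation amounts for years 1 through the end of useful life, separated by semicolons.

$144,738; $162,756; $154,935

Depreciable base = $486,329 − $23,900 = $462,429.
Rate = $462,429 / 14,013 machine-hours = $33 per machine-hour.
Year 1: 4,386 × $33 = $144,738. Book value $341,591.
Year 2: 4,932 × $33 = $162,756. Book value $178,835.
Year 3: 4,695 × $33 = $154,935. Book value $23,900.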